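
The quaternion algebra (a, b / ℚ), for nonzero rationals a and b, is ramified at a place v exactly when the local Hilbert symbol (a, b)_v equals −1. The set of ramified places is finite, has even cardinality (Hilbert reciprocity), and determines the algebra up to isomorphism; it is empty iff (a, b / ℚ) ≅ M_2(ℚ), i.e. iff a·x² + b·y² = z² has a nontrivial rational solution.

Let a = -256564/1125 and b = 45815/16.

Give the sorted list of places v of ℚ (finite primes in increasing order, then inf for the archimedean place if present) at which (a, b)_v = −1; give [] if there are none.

[2, 5, 11, 17]

Mod squares: a ≡ -6545, b ≡ 935. Check v ∈ {∞, 2, 3, 5, 7, 11, 17}.
v=7: a=7^3·(≡3), b=7^2·(≡2) mod 7; (3|7)=-1, (2|7)=+1; (−1)^{3·2·3}·(-1)^2·(+1)^3 = +1.
v=17: a=17^1·(≡7), b=17^1·(≡8) mod 17; (7|17)=-1, (8|17)=+1; (−1)^{1·1·8}·(-1)^1·(+1)^1 = -1.
v=2: v_2(a)=2, v_2(b)=-4; units ≡ 7, 7 (mod 8); ε·ε+αω+βω = 1·1+2·0+-4·0 ≡ 1  ⇒  (a,b)_2 = -1.
v=11: a=11^1·(≡6), b=11^1·(≡8) mod 11; (6|11)=-1, (8|11)=-1; (−1)^{1·1·5}·(-1)^1·(-1)^1 = -1.
v=∞: -6545 < 0 and 935 > 0  ⇒  (a,b)_∞ = +1.
v=3: a=3^-2·(≡1), b=3^0·(≡2) mod 3; (1|3)=+1, (2|3)=-1; (−1)^{-2·0·1}·(+1)^0·(-1)^-2 = +1.
v=5: a=5^-3·(≡4), b=5^1·(≡3) mod 5; (4|5)=+1, (3|5)=-1; (−1)^{-3·1·2}·(+1)^1·(-1)^-3 = -1.
(-6545, 935 / ℚ) ramifies at {2, 5, 11, 17}: a division algebra.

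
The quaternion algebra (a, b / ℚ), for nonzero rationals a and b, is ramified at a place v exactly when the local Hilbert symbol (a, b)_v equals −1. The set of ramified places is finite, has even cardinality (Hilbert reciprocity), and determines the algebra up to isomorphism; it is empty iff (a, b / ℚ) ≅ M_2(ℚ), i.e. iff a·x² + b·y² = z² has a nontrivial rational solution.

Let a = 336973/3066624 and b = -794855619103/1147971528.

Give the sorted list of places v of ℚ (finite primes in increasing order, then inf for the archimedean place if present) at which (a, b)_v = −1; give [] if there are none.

Mod squares: a ≡ 143, b ≡ -14. Check v ∈ {∞, 2, 3, 7, 11, 13, 23}.
v=23: a=23^2·(≡14), b=23^4·(≡9) mod 23; (14|23)=-1, (9|23)=+1; (−1)^{2·4·11}·(-1)^4·(+1)^2 = +1.
v=11: a=11^-3·(≡2), b=11^-6·(≡7) mod 11; (2|11)=-1, (7|11)=-1; (−1)^{-3·-6·5}·(-1)^-6·(-1)^-3 = -1.
v=3: a=3^-2·(≡2), b=3^-4·(≡1) mod 3; (2|3)=-1, (1|3)=+1; (−1)^{-2·-4·1}·(-1)^-4·(+1)^-2 = +1.
v=7: a=7^2·(≡3), b=7^5·(≡3) mod 7; (3|7)=-1, (3|7)=-1; (−1)^{2·5·3}·(-1)^5·(-1)^2 = -1.
v=13: a=13^1·(≡6), b=13^2·(≡3) mod 13; (6|13)=-1, (3|13)=+1; (−1)^{1·2·6}·(-1)^2·(+1)^1 = +1.
v=∞: 143 > 0 and -14 < 0  ⇒  (a,b)_∞ = +1.
v=2: v_2(a)=-8, v_2(b)=-3; units ≡ 7, 1 (mod 8); ε·ε+αω+βω = 1·0+-8·0+-3·0 ≡ 0  ⇒  (a,b)_2 = +1.
|Ram(143, -14)| = 2, even; anisotropic at {7, 11}.

[7, 11]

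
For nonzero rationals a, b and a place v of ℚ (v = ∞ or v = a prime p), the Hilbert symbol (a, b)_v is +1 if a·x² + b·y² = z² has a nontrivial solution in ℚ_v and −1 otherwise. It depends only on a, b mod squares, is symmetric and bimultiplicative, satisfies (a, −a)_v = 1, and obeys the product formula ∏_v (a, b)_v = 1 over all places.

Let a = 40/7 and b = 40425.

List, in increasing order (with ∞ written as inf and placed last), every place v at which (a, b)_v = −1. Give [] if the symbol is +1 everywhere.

[5, 7]

(a, b) ≡ (70, 33) mod (ℚ^×)²; places V = {2, 3, 5, 7, 11, ∞}.
(a,b)_11: α=0, u≡1; β=1, v≡1 (mod 11); (1|11)=+1, (1|11)=+1; sign (−1)^0·+1^1·+1^0 = +1.
(a,b)_2: α=3, β=0; u≡3, v≡1 (mod 8); ε(u)ε(v)=1·0, αω(v)=3·0, βω(u)=0·1; sum ≡ 0  ⇒  +1.
(a,b)_∞: sgn(70)=+, sgn(33)=+, so +1.
(a,b)_3: α=0, u≡1; β=1, v≡2 (mod 3); (1|3)=+1, (2|3)=-1; sign (−1)^0·+1^1·-1^0 = +1.
(a,b)_7: α=-1, u≡5; β=2, v≡6 (mod 7); (5|7)=-1, (6|7)=-1; sign (−1)^0·-1^2·-1^-1 = -1.
(a,b)_5: α=1, u≡4; β=2, v≡2 (mod 5); (4|5)=+1, (2|5)=-1; sign (−1)^0·+1^2·-1^1 = -1.
|Ram(70, 33)| = 2, even; anisotropic at {5, 7}.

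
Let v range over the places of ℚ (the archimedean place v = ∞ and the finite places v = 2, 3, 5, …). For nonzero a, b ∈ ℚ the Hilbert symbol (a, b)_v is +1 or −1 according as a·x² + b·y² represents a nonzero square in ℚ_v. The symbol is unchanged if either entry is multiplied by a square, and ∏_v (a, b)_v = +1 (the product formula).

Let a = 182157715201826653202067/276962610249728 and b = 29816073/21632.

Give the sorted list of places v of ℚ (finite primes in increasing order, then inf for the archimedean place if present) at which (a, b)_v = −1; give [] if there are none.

Mod squares: a ≡ 966, b ≡ 18354. Check v ∈ {∞, 2, 3, 7, 11, 13, 17, 19, 23, 31}.
v=∞: 966 > 0 and 18354 > 0  ⇒  (a,b)_∞ = +1.
v=11: a=11^2·(≡1), b=11^0·(≡2) mod 11; (1|11)=+1, (2|11)=-1; (−1)^{2·0·5}·(+1)^0·(-1)^2 = +1.
v=2: v_2(a)=-25, v_2(b)=-7; units ≡ 3, 1 (mod 8); ε·ε+αω+βω = 1·0+-25·0+-7·1 ≡ 1  ⇒  (a,b)_2 = -1.
v=19: a=19^10·(≡6), b=19^3·(≡11) mod 19; (6|19)=+1, (11|19)=+1; (−1)^{10·3·9}·(+1)^3·(+1)^10 = +1.
v=3: a=3^1·(≡1), b=3^3·(≡1) mod 3; (1|3)=+1, (1|3)=+1; (−1)^{1·3·1}·(+1)^3·(+1)^1 = -1.
v=31: a=31^2·(≡4), b=31^0·(≡1) mod 31; (4|31)=+1, (1|31)=+1; (−1)^{2·0·15}·(+1)^0·(+1)^2 = +1.
v=7: a=7^1·(≡6), b=7^1·(≡1) mod 7; (6|7)=-1, (1|7)=+1; (−1)^{1·1·3}·(-1)^1·(+1)^1 = +1.
v=17: a=17^-2·(≡11), b=17^0·(≡12) mod 17; (11|17)=-1, (12|17)=-1; (−1)^{-2·0·8}·(-1)^0·(-1)^-2 = +1.
v=23: a=23^3·(≡17), b=23^1·(≡4) mod 23; (17|23)=-1, (4|23)=+1; (−1)^{3·1·11}·(-1)^1·(+1)^3 = +1.
v=13: a=13^-4·(≡4), b=13^-2·(≡6) mod 13; (4|13)=+1, (6|13)=-1; (−1)^{-4·-2·6}·(+1)^-2·(-1)^-4 = +1.
(966, 18354 / ℚ) ramifies at {2, 3}: a division algebra.

[2, 3]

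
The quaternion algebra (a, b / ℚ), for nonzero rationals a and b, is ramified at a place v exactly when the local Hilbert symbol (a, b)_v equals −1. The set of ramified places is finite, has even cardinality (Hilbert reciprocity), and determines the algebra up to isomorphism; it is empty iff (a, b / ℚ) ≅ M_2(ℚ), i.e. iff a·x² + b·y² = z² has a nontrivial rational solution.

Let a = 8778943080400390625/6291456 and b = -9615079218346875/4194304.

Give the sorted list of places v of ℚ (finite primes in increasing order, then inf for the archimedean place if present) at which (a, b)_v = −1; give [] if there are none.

[2, 3, 5, 17]

(a, b) ≡ (102, -595) mod (ℚ^×)²; places V = {2, 3, 5, 7, 13, 17, 19, 31, ∞}.
(a,b)_5: α=10, u≡3; β=5, v≡1 (mod 5); (3|5)=-1, (1|5)=+1; sign (−1)^0·-1^5·+1^10 = -1.
(a,b)_2: α=-21, β=-22; u≡3, v≡5 (mod 8); ε(u)ε(v)=1·0, αω(v)=-21·1, βω(u)=-22·1; sum ≡ 1  ⇒  -1.
(a,b)_∞: sgn(102)=+, sgn(-595)=−, so +1.
(a,b)_19: α=4, u≡9; β=2, v≡10 (mod 19); (9|19)=+1, (10|19)=-1; sign (−1)^0·+1^2·-1^4 = +1.
(a,b)_3: α=-1, u≡1; β=2, v≡2 (mod 3); (1|3)=+1, (2|3)=-1; sign (−1)^0·+1^2·-1^-1 = -1.
(a,b)_31: α=0, u≡9; β=2, v≡25 (mod 31); (9|31)=+1, (25|31)=+1; sign (−1)^0·+1^2·+1^0 = +1.
(a,b)_17: α=1, u≡11; β=1, v≡15 (mod 17); (11|17)=-1, (15|17)=+1; sign (−1)^0·-1^1·+1^1 = -1.
(a,b)_13: α=2, u≡7; β=2, v≡3 (mod 13); (7|13)=-1, (3|13)=+1; sign (−1)^0·-1^2·+1^2 = +1.
(a,b)_7: α=4, u≡4; β=3, v≡5 (mod 7); (4|7)=+1, (5|7)=-1; sign (−1)^0·+1^3·-1^4 = +1.
|Ram(102, -595)| = 4, even; anisotropic at {2, 3, 5, 17}.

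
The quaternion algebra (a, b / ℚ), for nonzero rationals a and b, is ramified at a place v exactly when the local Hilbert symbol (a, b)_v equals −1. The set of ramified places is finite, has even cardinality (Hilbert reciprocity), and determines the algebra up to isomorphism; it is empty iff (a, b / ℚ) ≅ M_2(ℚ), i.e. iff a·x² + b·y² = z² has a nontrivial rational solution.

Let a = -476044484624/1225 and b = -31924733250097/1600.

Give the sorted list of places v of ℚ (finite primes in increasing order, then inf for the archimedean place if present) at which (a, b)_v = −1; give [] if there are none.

[2, 29, 43, inf]

(a, b) ≡ (-56243441, -52417) mod (ℚ^×)²; places V = {2, 5, 7, 23, 29, 37, 43, 53, ∞}.
(a,b)_7: α=-2, u≡3; β=0, v≡3 (mod 7); (3|7)=-1, (3|7)=-1; sign (−1)^0·-1^0·-1^-2 = +1.
(a,b)_∞: sgn(-56243441)=−, sgn(-52417)=−, so -1.
(a,b)_2: α=4, β=-6; u≡7, v≡7 (mod 8); ε(u)ε(v)=1·1, αω(v)=4·0, βω(u)=-6·0; sum ≡ 1  ⇒  -1.
(a,b)_43: α=1, u≡33; β=1, v≡28 (mod 43); (33|43)=-1, (28|43)=-1; sign (−1)^1·-1^1·-1^1 = -1.
(a,b)_37: α=1, u≡31; β=2, v≡26 (mod 37); (31|37)=-1, (26|37)=+1; sign (−1)^0·-1^2·+1^1 = +1.
(a,b)_5: α=-2, u≡4; β=-2, v≡2 (mod 5); (4|5)=+1, (2|5)=-1; sign (−1)^0·+1^-2·-1^-2 = +1.
(a,b)_23: α=3, u≡12; β=3, v≡22 (mod 23); (12|23)=+1, (22|23)=-1; sign (−1)^1·+1^3·-1^3 = +1.
(a,b)_29: α=1, u≡6; β=2, v≡10 (mod 29); (6|29)=+1, (10|29)=-1; sign (−1)^0·+1^2·-1^1 = -1.
(a,b)_53: α=1, u≡12; β=1, v≡35 (mod 53); (12|53)=-1, (35|53)=-1; sign (−1)^0·-1^1·-1^1 = +1.
Ram(-56243441, -52417) = {2, 29, 43, ∞}; no ℚ_2-point on the conic.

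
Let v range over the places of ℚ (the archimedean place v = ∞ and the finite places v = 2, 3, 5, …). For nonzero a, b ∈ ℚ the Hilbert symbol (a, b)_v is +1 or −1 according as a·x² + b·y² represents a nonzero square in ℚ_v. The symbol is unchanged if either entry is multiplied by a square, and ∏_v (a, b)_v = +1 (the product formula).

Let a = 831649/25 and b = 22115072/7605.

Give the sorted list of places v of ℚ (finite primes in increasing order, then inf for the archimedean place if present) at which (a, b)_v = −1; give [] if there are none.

(a, b) ≡ (4921, 8815) mod (ℚ^×)²; places V = {2, 3, 5, 7, 13, 19, 37, 41, 43, ∞}.
(a,b)_7: α=1, u≡6; β=2, v≡1 (mod 7); (6|7)=-1, (1|7)=+1; sign (−1)^0·-1^2·+1^1 = +1.
(a,b)_13: α=2, u≡6; β=-2, v≡3 (mod 13); (6|13)=-1, (3|13)=+1; sign (−1)^0·-1^-2·+1^2 = +1.
(a,b)_37: α=1, u≡17; β=0, v≡16 (mod 37); (17|37)=-1, (16|37)=+1; sign (−1)^0·-1^0·+1^1 = +1.
(a,b)_∞: sgn(4921)=+, sgn(8815)=+, so +1.
(a,b)_41: α=0, u≡33; β=1, v≡8 (mod 41); (33|41)=+1, (8|41)=+1; sign (−1)^0·+1^1·+1^0 = +1.
(a,b)_43: α=0, u≡39; β=1, v≡39 (mod 43); (39|43)=-1, (39|43)=-1; sign (−1)^0·-1^1·-1^0 = -1.
(a,b)_19: α=1, u≡15; β=0, v≡12 (mod 19); (15|19)=-1, (12|19)=-1; sign (−1)^0·-1^0·-1^1 = -1.
(a,b)_5: α=-2, u≡4; β=-1, v≡2 (mod 5); (4|5)=+1, (2|5)=-1; sign (−1)^0·+1^-1·-1^-2 = +1.
(a,b)_2: α=0, β=8; u≡1, v≡7 (mod 8); ε(u)ε(v)=0·1, αω(v)=0·0, βω(u)=8·0; sum ≡ 0  ⇒  +1.
(a,b)_3: α=0, u≡1; β=-2, v≡1 (mod 3); (1|3)=+1, (1|3)=+1; sign (−1)^0·+1^-2·+1^0 = +1.
|Ram(4921, 8815)| = 2, even; anisotropic at {19, 43}.

[19, 43]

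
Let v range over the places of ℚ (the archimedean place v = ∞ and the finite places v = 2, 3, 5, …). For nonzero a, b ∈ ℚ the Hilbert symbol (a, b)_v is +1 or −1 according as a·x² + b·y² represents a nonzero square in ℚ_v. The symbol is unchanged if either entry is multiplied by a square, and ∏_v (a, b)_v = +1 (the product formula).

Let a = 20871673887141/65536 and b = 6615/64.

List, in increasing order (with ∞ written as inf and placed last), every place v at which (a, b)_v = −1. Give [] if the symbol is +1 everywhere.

(a, b) ≡ (341, 15) mod (ℚ^×)²; places V = {2, 3, 5, 7, 11, 17, 31, ∞}.
(a,b)_2: α=-16, β=-6; u≡5, v≡7 (mod 8); ε(u)ε(v)=0·1, αω(v)=-16·0, βω(u)=-6·1; sum ≡ 0  ⇒  +1.
(a,b)_17: α=2, u≡1; β=0, v≡8 (mod 17); (1|17)=+1, (8|17)=+1; sign (−1)^0·+1^0·+1^2 = +1.
(a,b)_31: α=1, u≡23; β=0, v≡6 (mod 31); (23|31)=-1, (6|31)=-1; sign (−1)^0·-1^0·-1^1 = -1.
(a,b)_11: α=3, u≡5; β=0, v≡9 (mod 11); (5|11)=+1, (9|11)=+1; sign (−1)^0·+1^0·+1^3 = +1.
(a,b)_5: α=0, u≡1; β=1, v≡2 (mod 5); (1|5)=+1, (2|5)=-1; sign (−1)^0·+1^1·-1^0 = +1.
(a,b)_3: α=6, u≡2; β=3, v≡2 (mod 3); (2|3)=-1, (2|3)=-1; sign (−1)^0·-1^3·-1^6 = -1.
(a,b)_7: α=4, u≡3; β=2, v≡2 (mod 7); (3|7)=-1, (2|7)=+1; sign (−1)^0·-1^2·+1^4 = +1.
(a,b)_∞: sgn(341)=+, sgn(15)=+, so +1.
(341, 15 / ℚ) ramifies at {3, 31}: a division algebra.

[3, 31]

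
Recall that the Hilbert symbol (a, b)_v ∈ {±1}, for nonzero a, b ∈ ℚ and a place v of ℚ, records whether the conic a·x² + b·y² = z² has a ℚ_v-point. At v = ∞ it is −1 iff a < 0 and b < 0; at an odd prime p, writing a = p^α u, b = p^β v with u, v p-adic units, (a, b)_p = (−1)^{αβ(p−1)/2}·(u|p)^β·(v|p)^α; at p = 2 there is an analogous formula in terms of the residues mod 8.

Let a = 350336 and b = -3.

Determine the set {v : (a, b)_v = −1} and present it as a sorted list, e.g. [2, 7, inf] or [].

[2, 3, 17, 23]

(a, b) ≡ (5474, -3) mod (ℚ^×)²; places V = {2, 3, 7, 17, 23, ∞}.
(a,b)_3: α=0, u≡2; β=1, v≡2 (mod 3); (2|3)=-1, (2|3)=-1; sign (−1)^0·-1^1·-1^0 = -1.
(a,b)_2: α=7, β=0; u≡1, v≡5 (mod 8); ε(u)ε(v)=0·0, αω(v)=7·1, βω(u)=0·0; sum ≡ 1  ⇒  -1.
(a,b)_∞: sgn(5474)=+, sgn(-3)=−, so +1.
(a,b)_23: α=1, u≡6; β=0, v≡20 (mod 23); (6|23)=+1, (20|23)=-1; sign (−1)^0·+1^0·-1^1 = -1.
(a,b)_7: α=1, u≡5; β=0, v≡4 (mod 7); (5|7)=-1, (4|7)=+1; sign (−1)^0·-1^0·+1^1 = +1.
(a,b)_17: α=1, u≡4; β=0, v≡14 (mod 17); (4|17)=+1, (14|17)=-1; sign (−1)^0·+1^0·-1^1 = -1.
Ram(5474, -3) = {2, 3, 17, 23}; no ℚ_2-point on the conic.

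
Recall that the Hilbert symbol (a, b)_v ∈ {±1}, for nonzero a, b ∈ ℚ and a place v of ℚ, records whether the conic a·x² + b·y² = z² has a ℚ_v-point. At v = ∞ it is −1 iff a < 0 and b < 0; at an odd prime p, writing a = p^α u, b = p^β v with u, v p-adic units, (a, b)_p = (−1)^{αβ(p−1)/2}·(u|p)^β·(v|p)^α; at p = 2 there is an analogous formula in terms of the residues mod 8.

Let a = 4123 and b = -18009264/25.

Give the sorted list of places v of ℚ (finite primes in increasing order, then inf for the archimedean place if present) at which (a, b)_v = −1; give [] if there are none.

Mod squares: a ≡ 4123, b ≡ -22971. Check v ∈ {∞, 2, 3, 5, 7, 13, 19, 31}.
v=3: a=3^0·(≡1), b=3^1·(≡2) mod 3; (1|3)=+1, (2|3)=-1; (−1)^{0·1·1}·(+1)^1·(-1)^0 = +1.
v=31: a=31^1·(≡9), b=31^1·(≡11) mod 31; (9|31)=+1, (11|31)=-1; (−1)^{1·1·15}·(+1)^1·(-1)^1 = +1.
v=7: a=7^1·(≡1), b=7^2·(≡5) mod 7; (1|7)=+1, (5|7)=-1; (−1)^{1·2·3}·(+1)^2·(-1)^1 = -1.
v=19: a=19^1·(≡8), b=19^1·(≡9) mod 19; (8|19)=-1, (9|19)=+1; (−1)^{1·1·9}·(-1)^1·(+1)^1 = +1.
v=5: a=5^0·(≡3), b=5^-2·(≡1) mod 5; (3|5)=-1, (1|5)=+1; (−1)^{0·-2·2}·(-1)^-2·(+1)^0 = +1.
v=∞: 4123 > 0 and -22971 < 0  ⇒  (a,b)_∞ = +1.
v=13: a=13^0·(≡2), b=13^1·(≡9) mod 13; (2|13)=-1, (9|13)=+1; (−1)^{0·1·6}·(-1)^1·(+1)^0 = -1.
v=2: v_2(a)=0, v_2(b)=4; units ≡ 3, 5 (mod 8); ε·ε+αω+βω = 1·0+0·1+4·1 ≡ 0  ⇒  (a,b)_2 = +1.
Ram(4123, -22971) = {7, 13}; no ℚ_7-point on the conic.

[7, 13]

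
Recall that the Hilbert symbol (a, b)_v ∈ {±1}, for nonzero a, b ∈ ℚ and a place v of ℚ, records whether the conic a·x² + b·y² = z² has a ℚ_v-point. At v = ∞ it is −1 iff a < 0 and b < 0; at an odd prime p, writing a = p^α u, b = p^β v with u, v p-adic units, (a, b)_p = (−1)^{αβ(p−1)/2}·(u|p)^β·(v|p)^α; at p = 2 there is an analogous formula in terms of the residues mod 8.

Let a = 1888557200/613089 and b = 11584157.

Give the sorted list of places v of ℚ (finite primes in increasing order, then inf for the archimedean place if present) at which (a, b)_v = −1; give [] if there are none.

(a, b) ≡ (17, 11584157) mod (ℚ^×)²; places V = {2, 3, 5, 13, 17, 23, 29, 31, 43, 53, ∞}.
(a,b)_∞: sgn(17)=+, sgn(11584157)=+, so +1.
(a,b)_2: α=4, β=0; u≡1, v≡5 (mod 8); ε(u)ε(v)=0·0, αω(v)=4·1, βω(u)=0·0; sum ≡ 0  ⇒  +1.
(a,b)_17: α=3, u≡13; β=1, v≡10 (mod 17); (13|17)=+1, (10|17)=-1; sign (−1)^0·+1^1·-1^3 = -1.
(a,b)_13: α=0, u≡4; β=1, v≡4 (mod 13); (4|13)=+1, (4|13)=+1; sign (−1)^0·+1^1·+1^0 = +1.
(a,b)_3: α=-6, u≡2; β=0, v≡2 (mod 3); (2|3)=-1, (2|3)=-1; sign (−1)^0·-1^0·-1^-6 = +1.
(a,b)_29: α=-2, u≡15; β=0, v≡20 (mod 29); (15|29)=-1, (20|29)=+1; sign (−1)^0·-1^0·+1^-2 = +1.
(a,b)_31: α=2, u≡24; β=0, v≡15 (mod 31); (24|31)=-1, (15|31)=-1; sign (−1)^0·-1^0·-1^2 = +1.
(a,b)_23: α=0, u≡14; β=1, v≡5 (mod 23); (14|23)=-1, (5|23)=-1; sign (−1)^0·-1^1·-1^0 = -1.
(a,b)_43: α=0, u≡1; β=1, v≡4 (mod 43); (1|43)=+1, (4|43)=+1; sign (−1)^0·+1^1·+1^0 = +1.
(a,b)_53: α=0, u≡1; β=1, v≡50 (mod 53); (1|53)=+1, (50|53)=-1; sign (−1)^0·+1^1·-1^0 = +1.
(a,b)_5: α=2, u≡2; β=0, v≡2 (mod 5); (2|5)=-1, (2|5)=-1; sign (−1)^0·-1^0·-1^2 = +1.
(17, 11584157 / ℚ) ramifies at {17, 23}: a division algebra.

[17, 23]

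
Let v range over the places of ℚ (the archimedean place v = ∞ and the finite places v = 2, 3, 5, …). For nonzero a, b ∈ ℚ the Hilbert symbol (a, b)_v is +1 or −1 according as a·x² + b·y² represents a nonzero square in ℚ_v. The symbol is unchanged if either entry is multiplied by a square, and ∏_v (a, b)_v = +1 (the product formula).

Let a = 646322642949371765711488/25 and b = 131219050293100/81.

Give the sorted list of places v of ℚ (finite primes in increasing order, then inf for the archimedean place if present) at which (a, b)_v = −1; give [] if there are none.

[2, 23]

Mod squares: a ≡ 682, b ≡ 230299. Check v ∈ {∞, 2, 3, 5, 7, 11, 17, 19, 23, 31}.
v=5: a=5^-2·(≡3), b=5^2·(≡4) mod 5; (3|5)=-1, (4|5)=+1; (−1)^{-2·2·2}·(-1)^2·(+1)^-2 = +1.
v=2: v_2(a)=7, v_2(b)=2; units ≡ 5, 3 (mod 8); ε·ε+αω+βω = 0·1+7·1+2·1 ≡ 1  ⇒  (a,b)_2 = -1.
v=23: a=23^2·(≡21), b=23^1·(≡3) mod 23; (21|23)=-1, (3|23)=+1; (−1)^{2·1·11}·(-1)^1·(+1)^2 = -1.
v=∞: 682 > 0 and 230299 > 0  ⇒  (a,b)_∞ = +1.
v=3: a=3^0·(≡1), b=3^-4·(≡1) mod 3; (1|3)=+1, (1|3)=+1; (−1)^{0·-4·1}·(+1)^-4·(+1)^0 = +1.
v=19: a=19^2·(≡9), b=19^1·(≡8) mod 19; (9|19)=+1, (8|19)=-1; (−1)^{2·1·9}·(+1)^1·(-1)^2 = +1.
v=7: a=7^4·(≡3), b=7^2·(≡5) mod 7; (3|7)=-1, (5|7)=-1; (−1)^{4·2·3}·(-1)^2·(-1)^4 = +1.
v=17: a=17^2·(≡1), b=17^1·(≡2) mod 17; (1|17)=+1, (2|17)=+1; (−1)^{2·1·8}·(+1)^1·(+1)^2 = +1.
v=11: a=11^3·(≡2), b=11^2·(≡4) mod 11; (2|11)=-1, (4|11)=+1; (−1)^{3·2·5}·(-1)^2·(+1)^3 = +1.
v=31: a=31^5·(≡6), b=31^3·(≡10) mod 31; (6|31)=-1, (10|31)=+1; (−1)^{5·3·15}·(-1)^3·(+1)^5 = +1.
(682, 230299 / ℚ) ramifies at {2, 23}: a division algebra.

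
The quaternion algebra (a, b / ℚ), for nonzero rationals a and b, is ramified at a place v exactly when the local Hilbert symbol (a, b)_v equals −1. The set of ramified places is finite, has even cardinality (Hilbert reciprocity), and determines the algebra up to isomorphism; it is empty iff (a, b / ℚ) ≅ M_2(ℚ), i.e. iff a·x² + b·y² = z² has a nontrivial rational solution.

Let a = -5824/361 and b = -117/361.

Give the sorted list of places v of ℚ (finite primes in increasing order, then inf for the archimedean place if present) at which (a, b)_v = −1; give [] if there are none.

[13, inf]

(a, b) ≡ (-91, -13) mod (ℚ^×)²; places V = {2, 3, 7, 13, 19, ∞}.
(a,b)_19: α=-2, u≡9; β=-2, v≡16 (mod 19); (9|19)=+1, (16|19)=+1; sign (−1)^0·+1^-2·+1^-2 = +1.
(a,b)_7: α=1, u≡2; β=0, v≡4 (mod 7); (2|7)=+1, (4|7)=+1; sign (−1)^0·+1^0·+1^1 = +1.
(a,b)_3: α=0, u≡2; β=2, v≡2 (mod 3); (2|3)=-1, (2|3)=-1; sign (−1)^0·-1^2·-1^0 = +1.
(a,b)_∞: sgn(-91)=−, sgn(-13)=−, so -1.
(a,b)_2: α=6, β=0; u≡5, v≡3 (mod 8); ε(u)ε(v)=0·1, αω(v)=6·1, βω(u)=0·1; sum ≡ 0  ⇒  +1.
(a,b)_13: α=1, u≡2; β=1, v≡3 (mod 13); (2|13)=-1, (3|13)=+1; sign (−1)^0·-1^1·+1^1 = -1.
Ram(-91, -13) = {13, ∞}; no ℚ_13-point on the conic.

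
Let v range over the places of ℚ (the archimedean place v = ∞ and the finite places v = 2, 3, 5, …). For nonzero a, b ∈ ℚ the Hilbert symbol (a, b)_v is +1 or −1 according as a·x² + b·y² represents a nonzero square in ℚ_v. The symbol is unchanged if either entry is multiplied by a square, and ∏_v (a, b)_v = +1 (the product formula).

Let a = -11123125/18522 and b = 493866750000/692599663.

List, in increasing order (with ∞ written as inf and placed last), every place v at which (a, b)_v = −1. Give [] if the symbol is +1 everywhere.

[2, 3]

Mod squares: a ≡ -546, b ≡ 10101. Check v ∈ {∞, 2, 3, 5, 7, 13, 29, 37}.
v=∞: -546 < 0 and 10101 > 0  ⇒  (a,b)_∞ = +1.
v=29: a=29^0·(≡13), b=29^-2·(≡1) mod 29; (13|29)=+1, (1|29)=+1; (−1)^{0·-2·14}·(+1)^-2·(+1)^0 = +1.
v=3: a=3^-3·(≡1), b=3^1·(≡1) mod 3; (1|3)=+1, (1|3)=+1; (−1)^{-3·1·1}·(+1)^1·(+1)^-3 = -1.
v=5: a=5^4·(≡4), b=5^6·(≡4) mod 5; (4|5)=+1, (4|5)=+1; (−1)^{4·6·2}·(+1)^6·(+1)^4 = +1.
v=2: v_2(a)=-1, v_2(b)=4; units ≡ 7, 5 (mod 8); ε·ε+αω+βω = 1·0+-1·1+4·0 ≡ 1  ⇒  (a,b)_2 = -1.
v=7: a=7^-3·(≡3), b=7^-7·(≡1) mod 7; (3|7)=-1, (1|7)=+1; (−1)^{-3·-7·3}·(-1)^-7·(+1)^-3 = +1.
v=13: a=13^1·(≡10), b=13^1·(≡10) mod 13; (10|13)=+1, (10|13)=+1; (−1)^{1·1·6}·(+1)^1·(+1)^1 = +1.
v=37: a=37^2·(≡36), b=37^3·(≡29) mod 37; (36|37)=+1, (29|37)=-1; (−1)^{2·3·18}·(+1)^3·(-1)^2 = +1.
Ram(-546, 10101) = {2, 3}; no ℚ_2-point on the conic.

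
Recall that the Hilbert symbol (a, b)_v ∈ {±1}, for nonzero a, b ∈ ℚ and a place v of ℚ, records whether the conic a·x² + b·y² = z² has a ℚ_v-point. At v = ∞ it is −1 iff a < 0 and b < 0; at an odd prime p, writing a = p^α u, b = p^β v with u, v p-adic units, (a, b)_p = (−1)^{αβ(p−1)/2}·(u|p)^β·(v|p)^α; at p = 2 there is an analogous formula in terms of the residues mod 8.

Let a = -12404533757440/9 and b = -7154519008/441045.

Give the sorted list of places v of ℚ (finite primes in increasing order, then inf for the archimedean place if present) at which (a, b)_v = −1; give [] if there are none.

(a, b) ≡ (-48455209990, -5510) mod (ℚ^×)²; places V = {2, 3, 5, 7, 11, 13, 17, 19, 29, 31, 37, 41, ∞}.
(a,b)_5: α=1, u≡3; β=-1, v≡3 (mod 5); (3|5)=-1, (3|5)=-1; sign (−1)^0·-1^-1·-1^1 = +1.
(a,b)_2: α=9, β=5; u≡5, v≡5 (mod 8); ε(u)ε(v)=0·0, αω(v)=9·1, βω(u)=5·1; sum ≡ 0  ⇒  +1.
(a,b)_∞: sgn(-48455209990)=−, sgn(-5510)=−, so -1.
(a,b)_29: α=1, u≡21; β=1, v≡9 (mod 29); (21|29)=-1, (9|29)=+1; sign (−1)^0·-1^1·+1^1 = -1.
(a,b)_13: α=0, u≡8; β=2, v≡6 (mod 13); (8|13)=-1, (6|13)=-1; sign (−1)^0·-1^2·-1^0 = +1.
(a,b)_31: α=1, u≡3; β=0, v≡1 (mod 31); (3|31)=-1, (1|31)=+1; sign (−1)^0·-1^0·+1^1 = +1.
(a,b)_3: α=-2, u≡2; β=-6, v≡1 (mod 3); (2|3)=-1, (1|3)=+1; sign (−1)^0·-1^-6·+1^-2 = +1.
(a,b)_7: α=0, u≡4; β=4, v≡5 (mod 7); (4|7)=+1, (5|7)=-1; sign (−1)^0·+1^4·-1^0 = +1.
(a,b)_37: α=1, u≡11; β=0, v≡3 (mod 37); (11|37)=+1, (3|37)=+1; sign (−1)^0·+1^0·+1^1 = +1.
(a,b)_17: α=1, u≡1; β=0, v≡13 (mod 17); (1|17)=+1, (13|17)=+1; sign (−1)^0·+1^0·+1^1 = +1.
(a,b)_19: α=1, u≡11; β=1, v≡2 (mod 19); (11|19)=+1, (2|19)=-1; sign (−1)^1·+1^1·-1^1 = +1.
(a,b)_41: α=1, u≡8; β=0, v≡2 (mod 41); (8|41)=+1, (2|41)=+1; sign (−1)^0·+1^0·+1^1 = +1.
(a,b)_11: α=1, u≡4; β=-2, v≡3 (mod 11); (4|11)=+1, (3|11)=+1; sign (−1)^0·+1^-2·+1^1 = +1.
(-48455209990, -5510 / ℚ) ramifies at {29, ∞}: a division algebra.

[29, inf]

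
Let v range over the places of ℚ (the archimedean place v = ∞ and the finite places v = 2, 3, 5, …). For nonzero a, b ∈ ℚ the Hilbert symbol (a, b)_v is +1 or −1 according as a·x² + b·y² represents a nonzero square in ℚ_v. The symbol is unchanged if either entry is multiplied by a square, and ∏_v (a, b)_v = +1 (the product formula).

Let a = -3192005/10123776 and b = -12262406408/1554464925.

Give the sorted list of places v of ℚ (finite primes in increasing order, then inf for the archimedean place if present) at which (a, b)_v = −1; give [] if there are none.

Mod squares: a ≡ -130, b ≡ -26. Check v ∈ {∞, 2, 3, 5, 7, 13, 17, 47}.
v=13: a=13^-3·(≡9), b=13^-1·(≡2) mod 13; (9|13)=+1, (2|13)=-1; (−1)^{-3·-1·6}·(+1)^-1·(-1)^-3 = -1.
v=∞: -130 < 0 and -26 < 0  ⇒  (a,b)_∞ = -1.
v=7: a=7^0·(≡6), b=7^4·(≡1) mod 7; (6|7)=-1, (1|7)=+1; (−1)^{0·4·3}·(-1)^4·(+1)^0 = +1.
v=5: a=5^1·(≡4), b=5^-2·(≡1) mod 5; (4|5)=+1, (1|5)=+1; (−1)^{1·-2·2}·(+1)^-2·(+1)^1 = +1.
v=47: a=47^2·(≡23), b=47^2·(≡4) mod 47; (23|47)=-1, (4|47)=+1; (−1)^{2·2·23}·(-1)^2·(+1)^2 = +1.
v=2: v_2(a)=-9, v_2(b)=3; units ≡ 7, 3 (mod 8); ε·ε+αω+βω = 1·1+-9·1+3·0 ≡ 0  ⇒  (a,b)_2 = +1.
v=17: a=17^2·(≡14), b=17^2·(≡8) mod 17; (14|17)=-1, (8|17)=+1; (−1)^{2·2·8}·(-1)^2·(+1)^2 = +1.
v=3: a=3^-2·(≡2), b=3^-14·(≡1) mod 3; (2|3)=-1, (1|3)=+1; (−1)^{-2·-14·1}·(-1)^-14·(+1)^-2 = +1.
(-130, -26 / ℚ) ramifies at {13, ∞}: a division algebra.

[13, inf]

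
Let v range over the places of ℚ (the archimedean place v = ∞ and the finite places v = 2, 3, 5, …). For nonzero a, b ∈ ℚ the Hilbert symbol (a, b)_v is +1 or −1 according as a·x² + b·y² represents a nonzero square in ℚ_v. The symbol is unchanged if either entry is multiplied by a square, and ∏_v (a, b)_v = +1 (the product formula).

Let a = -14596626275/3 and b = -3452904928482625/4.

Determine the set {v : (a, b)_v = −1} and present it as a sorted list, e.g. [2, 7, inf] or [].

(a, b) ≡ (-14475993, -61705) mod (ℚ^×)²; places V = {2, 3, 5, 7, 11, 17, 23, 41, 43, ∞}.
(a,b)_∞: sgn(-14475993)=−, sgn(-61705)=−, so -1.
(a,b)_17: α=1, u≡15; β=2, v≡12 (mod 17); (15|17)=+1, (12|17)=-1; sign (−1)^0·+1^2·-1^1 = -1.
(a,b)_7: α=1, u≡2; β=1, v≡6 (mod 7); (2|7)=+1, (6|7)=-1; sign (−1)^1·+1^1·-1^1 = +1.
(a,b)_3: α=-1, u≡1; β=0, v≡2 (mod 3); (1|3)=+1, (2|3)=-1; sign (−1)^0·+1^0·-1^-1 = -1.
(a,b)_23: α=1, u≡13; β=2, v≡16 (mod 23); (13|23)=+1, (16|23)=+1; sign (−1)^0·+1^2·+1^1 = +1.
(a,b)_5: α=2, u≡3; β=3, v≡1 (mod 5); (3|5)=-1, (1|5)=+1; sign (−1)^0·-1^3·+1^2 = -1.
(a,b)_2: α=0, β=-2; u≡7, v≡7 (mod 8); ε(u)ε(v)=1·1, αω(v)=0·0, βω(u)=-2·0; sum ≡ 1  ⇒  -1.
(a,b)_41: α=1, u≡22; β=1, v≡19 (mod 41); (22|41)=-1, (19|41)=-1; sign (−1)^0·-1^1·-1^1 = +1.
(a,b)_11: α=2, u≡6; β=4, v≡3 (mod 11); (6|11)=-1, (3|11)=+1; sign (−1)^0·-1^4·+1^2 = +1.
(a,b)_43: α=1, u≡22; β=1, v≡26 (mod 43); (22|43)=-1, (26|43)=-1; sign (−1)^1·-1^1·-1^1 = -1.
|Ram(-14475993, -61705)| = 6, even; anisotropic at {2, 3, 5, 17, 43, ∞}.

[2, 3, 5, 17, 43, inf]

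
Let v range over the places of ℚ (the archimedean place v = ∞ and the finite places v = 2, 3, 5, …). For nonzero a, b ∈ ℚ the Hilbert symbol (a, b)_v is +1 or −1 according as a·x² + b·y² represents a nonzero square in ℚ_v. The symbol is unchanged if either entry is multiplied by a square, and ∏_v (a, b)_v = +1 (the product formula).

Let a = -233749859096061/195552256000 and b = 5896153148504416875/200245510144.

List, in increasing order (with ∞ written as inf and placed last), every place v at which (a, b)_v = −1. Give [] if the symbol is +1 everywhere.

(a, b) ≡ (-13090, 3) mod (ℚ^×)²; places V = {2, 3, 5, 7, 11, 17, 19, 23, 37, 47, ∞}.
(a,b)_11: α=1, u≡1; β=2, v≡1 (mod 11); (1|11)=+1, (1|11)=+1; sign (−1)^0·+1^2·+1^1 = +1.
(a,b)_5: α=-3, u≡3; β=4, v≡3 (mod 5); (3|5)=-1, (3|5)=-1; sign (−1)^0·-1^4·-1^-3 = -1.
(a,b)_2: α=-13, β=-20; u≡7, v≡3 (mod 8); ε(u)ε(v)=1·1, αω(v)=-13·1, βω(u)=-20·0; sum ≡ 0  ⇒  +1.
(a,b)_37: α=2, u≡14; β=2, v≡30 (mod 37); (14|37)=-1, (30|37)=+1; sign (−1)^0·-1^2·+1^2 = +1.
(a,b)_19: α=-2, u≡17; β=-2, v≡10 (mod 19); (17|19)=+1, (10|19)=-1; sign (−1)^0·+1^-2·-1^-2 = +1.
(a,b)_23: α=-2, u≡21; β=-2, v≡8 (mod 23); (21|23)=-1, (8|23)=+1; sign (−1)^0·-1^-2·+1^-2 = +1.
(a,b)_∞: sgn(-13090)=−, sgn(3)=+, so +1.
(a,b)_47: α=2, u≡22; β=0, v≡9 (mod 47); (22|47)=-1, (9|47)=+1; sign (−1)^0·-1^0·+1^2 = +1.
(a,b)_3: α=10, u≡2; β=19, v≡1 (mod 3); (2|3)=-1, (1|3)=+1; sign (−1)^0·-1^19·+1^10 = -1.
(a,b)_17: α=1, u≡6; β=0, v≡7 (mod 17); (6|17)=-1, (7|17)=-1; sign (−1)^0·-1^0·-1^1 = -1.
(a,b)_7: α=1, u≡3; β=2, v≡6 (mod 7); (3|7)=-1, (6|7)=-1; sign (−1)^0·-1^2·-1^1 = -1.
(-13090, 3 / ℚ) ramifies at {3, 5, 7, 17}: a division algebra.

[3, 5, 7, 17]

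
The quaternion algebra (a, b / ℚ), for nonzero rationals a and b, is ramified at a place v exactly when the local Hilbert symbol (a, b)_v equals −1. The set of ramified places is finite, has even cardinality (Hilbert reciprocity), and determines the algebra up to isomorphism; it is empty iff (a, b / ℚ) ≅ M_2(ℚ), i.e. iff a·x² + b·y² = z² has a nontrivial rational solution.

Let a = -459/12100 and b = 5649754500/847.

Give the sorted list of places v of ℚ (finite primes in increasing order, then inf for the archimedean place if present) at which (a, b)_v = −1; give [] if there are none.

[3, 7]

Mod squares: a ≡ -51, b ≡ 260015. Check v ∈ {∞, 2, 3, 5, 7, 11, 13, 17, 19, 23}.
v=2: v_2(a)=-2, v_2(b)=2; units ≡ 5, 7 (mod 8); ε·ε+αω+βω = 0·1+-2·0+2·1 ≡ 0  ⇒  (a,b)_2 = +1.
v=∞: -51 < 0 and 260015 > 0  ⇒  (a,b)_∞ = +1.
v=3: a=3^3·(≡1), b=3^2·(≡2) mod 3; (1|3)=+1, (2|3)=-1; (−1)^{3·2·1}·(+1)^2·(-1)^3 = -1.
v=11: a=11^-2·(≡3), b=11^-2·(≡7) mod 11; (3|11)=+1, (7|11)=-1; (−1)^{-2·-2·5}·(+1)^-2·(-1)^-2 = +1.
v=19: a=19^0·(≡1), b=19^1·(≡6) mod 19; (1|19)=+1, (6|19)=+1; (−1)^{0·1·9}·(+1)^1·(+1)^0 = +1.
v=5: a=5^-2·(≡4), b=5^3·(≡3) mod 5; (4|5)=+1, (3|5)=-1; (−1)^{-2·3·2}·(+1)^3·(-1)^-2 = +1.
v=17: a=17^1·(≡11), b=17^1·(≡14) mod 17; (11|17)=-1, (14|17)=-1; (−1)^{1·1·8}·(-1)^1·(-1)^1 = +1.
v=13: a=13^0·(≡10), b=13^2·(≡6) mod 13; (10|13)=+1, (6|13)=-1; (−1)^{0·2·6}·(+1)^2·(-1)^0 = +1.
v=7: a=7^0·(≡6), b=7^-1·(≡6) mod 7; (6|7)=-1, (6|7)=-1; (−1)^{0·-1·3}·(-1)^-1·(-1)^0 = -1.
v=23: a=23^0·(≡12), b=23^1·(≡16) mod 23; (12|23)=+1, (16|23)=+1; (−1)^{0·1·11}·(+1)^1·(+1)^0 = +1.
|Ram(-51, 260015)| = 2, even; anisotropic at {3, 7}.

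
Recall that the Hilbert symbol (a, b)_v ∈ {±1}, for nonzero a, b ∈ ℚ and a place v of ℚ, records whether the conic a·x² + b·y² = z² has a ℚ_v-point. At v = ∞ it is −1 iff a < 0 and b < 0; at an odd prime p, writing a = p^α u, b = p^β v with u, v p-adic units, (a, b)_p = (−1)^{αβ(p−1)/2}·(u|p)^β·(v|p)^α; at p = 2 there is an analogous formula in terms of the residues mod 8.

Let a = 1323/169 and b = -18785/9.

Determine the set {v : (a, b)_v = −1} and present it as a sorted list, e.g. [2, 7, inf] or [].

(a, b) ≡ (3, -65) mod (ℚ^×)²; places V = {2, 3, 5, 7, 13, 17, ∞}.
(a,b)_∞: sgn(3)=+, sgn(-65)=−, so +1.
(a,b)_2: α=0, β=0; u≡3, v≡7 (mod 8); ε(u)ε(v)=1·1, αω(v)=0·0, βω(u)=0·1; sum ≡ 1  ⇒  -1.
(a,b)_5: α=0, u≡2; β=1, v≡2 (mod 5); (2|5)=-1, (2|5)=-1; sign (−1)^0·-1^1·-1^0 = -1.
(a,b)_3: α=3, u≡1; β=-2, v≡1 (mod 3); (1|3)=+1, (1|3)=+1; sign (−1)^0·+1^-2·+1^3 = +1.
(a,b)_13: α=-2, u≡10; β=1, v≡7 (mod 13); (10|13)=+1, (7|13)=-1; sign (−1)^0·+1^1·-1^-2 = +1.
(a,b)_7: α=2, u≡6; β=0, v≡5 (mod 7); (6|7)=-1, (5|7)=-1; sign (−1)^0·-1^0·-1^2 = +1.
(a,b)_17: α=0, u≡3; β=2, v≡6 (mod 17); (3|17)=-1, (6|17)=-1; sign (−1)^0·-1^2·-1^0 = +1.
Ram(3, -65) = {2, 5}; no ℚ_2-point on the conic.

[2, 5]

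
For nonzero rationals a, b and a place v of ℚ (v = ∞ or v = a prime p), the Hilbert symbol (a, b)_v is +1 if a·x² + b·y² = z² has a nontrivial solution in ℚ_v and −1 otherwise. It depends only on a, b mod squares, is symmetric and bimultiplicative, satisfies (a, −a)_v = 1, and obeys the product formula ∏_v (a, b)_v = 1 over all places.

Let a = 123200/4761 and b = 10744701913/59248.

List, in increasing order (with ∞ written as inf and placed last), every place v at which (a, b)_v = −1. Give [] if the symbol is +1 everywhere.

[7, 11]

Mod squares: a ≡ 77, b ≡ 24871. Check v ∈ {∞, 2, 3, 5, 7, 11, 17, 19, 23, 37, 47}.
v=3: a=3^-2·(≡2), b=3^0·(≡1) mod 3; (2|3)=-1, (1|3)=+1; (−1)^{-2·0·1}·(-1)^0·(+1)^-2 = +1.
v=7: a=7^1·(≡2), b=7^-1·(≡1) mod 7; (2|7)=+1, (1|7)=+1; (−1)^{1·-1·3}·(+1)^-1·(+1)^1 = -1.
v=37: a=37^0·(≡7), b=37^2·(≡36) mod 37; (7|37)=+1, (36|37)=+1; (−1)^{0·2·18}·(+1)^2·(+1)^0 = +1.
v=11: a=11^1·(≡10), b=11^1·(≡2) mod 11; (10|11)=-1, (2|11)=-1; (−1)^{1·1·5}·(-1)^1·(-1)^1 = -1.
v=17: a=17^0·(≡1), b=17^1·(≡2) mod 17; (1|17)=+1, (2|17)=+1; (−1)^{0·1·8}·(+1)^1·(+1)^0 = +1.
v=19: a=19^0·(≡9), b=19^1·(≡7) mod 19; (9|19)=+1, (7|19)=+1; (−1)^{0·1·9}·(+1)^1·(+1)^0 = +1.
v=2: v_2(a)=6, v_2(b)=-4; units ≡ 5, 7 (mod 8); ε·ε+αω+βω = 0·1+6·0+-4·1 ≡ 0  ⇒  (a,b)_2 = +1.
v=∞: 77 > 0 and 24871 > 0  ⇒  (a,b)_∞ = +1.
v=5: a=5^2·(≡3), b=5^0·(≡1) mod 5; (3|5)=-1, (1|5)=+1; (−1)^{2·0·2}·(-1)^0·(+1)^2 = +1.
v=47: a=47^0·(≡11), b=47^2·(≡6) mod 47; (11|47)=-1, (6|47)=+1; (−1)^{0·2·23}·(-1)^2·(+1)^0 = +1.
v=23: a=23^-2·(≡9), b=23^-2·(≡2) mod 23; (9|23)=+1, (2|23)=+1; (−1)^{-2·-2·11}·(+1)^-2·(+1)^-2 = +1.
(77, 24871 / ℚ) ramifies at {7, 11}: a division algebra.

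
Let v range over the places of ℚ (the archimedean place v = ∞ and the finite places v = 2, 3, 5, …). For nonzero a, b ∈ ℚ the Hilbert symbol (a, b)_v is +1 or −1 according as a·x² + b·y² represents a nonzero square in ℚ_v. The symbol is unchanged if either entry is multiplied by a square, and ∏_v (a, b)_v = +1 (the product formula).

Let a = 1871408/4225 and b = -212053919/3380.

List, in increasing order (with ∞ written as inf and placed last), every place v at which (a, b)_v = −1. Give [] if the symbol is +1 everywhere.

[5, 7, 31, 37]

Mod squares: a ≡ 2387, b ≡ -441595. Check v ∈ {∞, 2, 5, 7, 11, 13, 31, 37}.
v=11: a=11^1·(≡2), b=11^1·(≡1) mod 11; (2|11)=-1, (1|11)=+1; (−1)^{1·1·5}·(-1)^1·(+1)^1 = +1.
v=7: a=7^3·(≡6), b=7^5·(≡3) mod 7; (6|7)=-1, (3|7)=-1; (−1)^{3·5·3}·(-1)^5·(-1)^3 = -1.
v=∞: 2387 > 0 and -441595 < 0  ⇒  (a,b)_∞ = +1.
v=2: v_2(a)=4, v_2(b)=-2; units ≡ 3, 5 (mod 8); ε·ε+αω+βω = 1·0+4·1+-2·1 ≡ 0  ⇒  (a,b)_2 = +1.
v=5: a=5^-2·(≡2), b=5^-1·(≡1) mod 5; (2|5)=-1, (1|5)=+1; (−1)^{-2·-1·2}·(-1)^-1·(+1)^-2 = -1.
v=37: a=37^0·(≡19), b=37^1·(≡3) mod 37; (19|37)=-1, (3|37)=+1; (−1)^{0·1·18}·(-1)^1·(+1)^0 = -1.
v=31: a=31^1·(≡15), b=31^1·(≡11) mod 31; (15|31)=-1, (11|31)=-1; (−1)^{1·1·15}·(-1)^1·(-1)^1 = -1.
v=13: a=13^-2·(≡7), b=13^-2·(≡2) mod 13; (7|13)=-1, (2|13)=-1; (−1)^{-2·-2·6}·(-1)^-2·(-1)^-2 = +1.
(2387, -441595 / ℚ) ramifies at {5, 7, 31, 37}: a division algebra.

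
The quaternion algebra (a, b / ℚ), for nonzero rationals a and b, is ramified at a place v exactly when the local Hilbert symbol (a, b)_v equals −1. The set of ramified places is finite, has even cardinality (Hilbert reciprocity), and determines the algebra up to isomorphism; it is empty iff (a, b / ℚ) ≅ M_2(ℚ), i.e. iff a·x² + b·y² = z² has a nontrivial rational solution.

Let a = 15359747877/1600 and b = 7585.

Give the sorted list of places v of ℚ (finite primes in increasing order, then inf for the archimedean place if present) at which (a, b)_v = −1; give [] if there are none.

[5, 17]

(a, b) ≡ (21069613, 7585) mod (ℚ^×)²; places V = {2, 3, 5, 17, 19, 37, 41, 43, ∞}.
(a,b)_17: α=1, u≡13; β=0, v≡3 (mod 17); (13|17)=+1, (3|17)=-1; sign (−1)^0·+1^0·-1^1 = -1.
(a,b)_∞: sgn(21069613)=+, sgn(7585)=+, so +1.
(a,b)_5: α=-2, u≡3; β=1, v≡2 (mod 5); (3|5)=-1, (2|5)=-1; sign (−1)^0·-1^1·-1^-2 = -1.
(a,b)_3: α=6, u≡1; β=0, v≡1 (mod 3); (1|3)=+1, (1|3)=+1; sign (−1)^0·+1^0·+1^6 = +1.
(a,b)_2: α=-6, β=0; u≡5, v≡1 (mod 8); ε(u)ε(v)=0·0, αω(v)=-6·0, βω(u)=0·1; sum ≡ 0  ⇒  +1.
(a,b)_43: α=1, u≡13; β=0, v≡17 (mod 43); (13|43)=+1, (17|43)=+1; sign (−1)^0·+1^0·+1^1 = +1.
(a,b)_41: α=1, u≡9; β=1, v≡21 (mod 41); (9|41)=+1, (21|41)=+1; sign (−1)^0·+1^1·+1^1 = +1.
(a,b)_19: α=1, u≡5; β=0, v≡4 (mod 19); (5|19)=+1, (4|19)=+1; sign (−1)^0·+1^0·+1^1 = +1.
(a,b)_37: α=1, u≡22; β=1, v≡20 (mod 37); (22|37)=-1, (20|37)=-1; sign (−1)^0·-1^1·-1^1 = +1.
(21069613, 7585 / ℚ) ramifies at {5, 17}: a division algebra.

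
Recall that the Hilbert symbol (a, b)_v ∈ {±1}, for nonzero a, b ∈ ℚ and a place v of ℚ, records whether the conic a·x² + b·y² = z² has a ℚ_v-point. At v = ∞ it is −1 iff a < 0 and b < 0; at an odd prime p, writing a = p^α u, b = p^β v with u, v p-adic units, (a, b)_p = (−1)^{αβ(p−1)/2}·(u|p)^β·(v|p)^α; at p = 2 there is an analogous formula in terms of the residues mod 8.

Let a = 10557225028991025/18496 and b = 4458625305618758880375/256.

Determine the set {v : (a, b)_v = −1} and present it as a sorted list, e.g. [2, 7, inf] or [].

[3, 11, 23, 41]

(a, b) ≡ (161, 128535) mod (ℚ^×)²; places V = {2, 3, 5, 7, 11, 17, 19, 23, 41, ∞}.
(a,b)_23: α=1, u≡10; β=2, v≡10 (mod 23); (10|23)=-1, (10|23)=-1; sign (−1)^0·-1^2·-1^1 = -1.
(a,b)_41: α=2, u≡19; β=3, v≡22 (mod 41); (19|41)=-1, (22|41)=-1; sign (−1)^0·-1^3·-1^2 = -1.
(a,b)_∞: sgn(161)=+, sgn(128535)=+, so +1.
(a,b)_5: α=2, u≡1; β=3, v≡3 (mod 5); (1|5)=+1, (3|5)=-1; sign (−1)^0·+1^3·-1^2 = +1.
(a,b)_19: α=2, u≡17; β=3, v≡7 (mod 19); (17|19)=+1, (7|19)=+1; sign (−1)^0·+1^3·+1^2 = +1.
(a,b)_2: α=-6, β=-8; u≡1, v≡7 (mod 8); ε(u)ε(v)=0·1, αω(v)=-6·0, βω(u)=-8·0; sum ≡ 0  ⇒  +1.
(a,b)_17: α=-2, u≡4; β=0, v≡8 (mod 17); (4|17)=+1, (8|17)=+1; sign (−1)^0·+1^0·+1^-2 = +1.
(a,b)_11: α=2, u≡10; β=3, v≡4 (mod 11); (10|11)=-1, (4|11)=+1; sign (−1)^0·-1^3·+1^2 = -1.
(a,b)_7: α=3, u≡4; β=2, v≡4 (mod 7); (4|7)=+1, (4|7)=+1; sign (−1)^0·+1^2·+1^3 = +1.
(a,b)_3: α=6, u≡2; β=7, v≡2 (mod 3); (2|3)=-1, (2|3)=-1; sign (−1)^0·-1^7·-1^6 = -1.
|Ram(161, 128535)| = 4, even; anisotropic at {3, 11, 23, 41}.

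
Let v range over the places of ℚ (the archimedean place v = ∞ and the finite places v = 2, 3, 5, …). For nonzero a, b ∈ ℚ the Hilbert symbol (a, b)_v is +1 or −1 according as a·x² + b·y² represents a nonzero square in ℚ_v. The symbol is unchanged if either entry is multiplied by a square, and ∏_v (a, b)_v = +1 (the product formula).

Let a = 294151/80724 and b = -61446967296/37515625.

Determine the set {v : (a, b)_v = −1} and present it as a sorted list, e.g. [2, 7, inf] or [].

[2, 3, 7, 13]

Mod squares: a ≡ 51051, b ≡ -429. Check v ∈ {∞, 2, 3, 5, 7, 11, 13, 17, 31}.
v=2: v_2(a)=-2, v_2(b)=12; units ≡ 3, 3 (mod 8); ε·ε+αω+βω = 1·1+-2·1+12·1 ≡ 1  ⇒  (a,b)_2 = -1.
v=31: a=31^-2·(≡25), b=31^0·(≡28) mod 31; (25|31)=+1, (28|31)=+1; (−1)^{-2·0·15}·(+1)^0·(+1)^-2 = +1.
v=7: a=7^-1·(≡6), b=7^-4·(≡6) mod 7; (6|7)=-1, (6|7)=-1; (−1)^{-1·-4·3}·(-1)^-4·(-1)^-1 = -1.
v=13: a=13^1·(≡1), b=13^1·(≡5) mod 13; (1|13)=+1, (5|13)=-1; (−1)^{1·1·6}·(+1)^1·(-1)^1 = -1.
v=5: a=5^0·(≡4), b=5^-6·(≡4) mod 5; (4|5)=+1, (4|5)=+1; (−1)^{0·-6·2}·(+1)^-6·(+1)^0 = +1.
v=3: a=3^-1·(≡1), b=3^1·(≡1) mod 3; (1|3)=+1, (1|3)=+1; (−1)^{-1·1·1}·(+1)^1·(+1)^-1 = -1.
v=∞: 51051 > 0 and -429 < 0  ⇒  (a,b)_∞ = +1.
v=17: a=17^1·(≡6), b=17^2·(≡1) mod 17; (6|17)=-1, (1|17)=+1; (−1)^{1·2·8}·(-1)^2·(+1)^1 = +1.
v=11: a=11^3·(≡2), b=11^3·(≡4) mod 11; (2|11)=-1, (4|11)=+1; (−1)^{3·3·5}·(-1)^3·(+1)^3 = +1.
|Ram(51051, -429)| = 4, even; anisotropic at {2, 3, 7, 13}.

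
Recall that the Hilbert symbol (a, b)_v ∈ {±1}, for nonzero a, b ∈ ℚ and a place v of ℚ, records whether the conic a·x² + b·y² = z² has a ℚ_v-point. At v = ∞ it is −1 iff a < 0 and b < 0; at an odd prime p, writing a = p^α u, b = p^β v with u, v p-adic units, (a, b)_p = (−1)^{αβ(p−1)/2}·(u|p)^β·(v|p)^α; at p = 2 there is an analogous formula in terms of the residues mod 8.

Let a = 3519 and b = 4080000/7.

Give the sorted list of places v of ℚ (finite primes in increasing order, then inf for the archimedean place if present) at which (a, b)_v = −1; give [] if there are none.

[7, 17]

Mod squares: a ≡ 391, b ≡ 714. Check v ∈ {∞, 2, 3, 5, 7, 17, 23}.
v=∞: 391 > 0 and 714 > 0  ⇒  (a,b)_∞ = +1.
v=17: a=17^1·(≡3), b=17^1·(≡4) mod 17; (3|17)=-1, (4|17)=+1; (−1)^{1·1·8}·(-1)^1·(+1)^1 = -1.
v=7: a=7^0·(≡5), b=7^-1·(≡1) mod 7; (5|7)=-1, (1|7)=+1; (−1)^{0·-1·3}·(-1)^-1·(+1)^0 = -1.
v=2: v_2(a)=0, v_2(b)=7; units ≡ 7, 5 (mod 8); ε·ε+αω+βω = 1·0+0·1+7·0 ≡ 0  ⇒  (a,b)_2 = +1.
v=23: a=23^1·(≡15), b=23^0·(≡1) mod 23; (15|23)=-1, (1|23)=+1; (−1)^{1·0·11}·(-1)^0·(+1)^1 = +1.
v=5: a=5^0·(≡4), b=5^4·(≡4) mod 5; (4|5)=+1, (4|5)=+1; (−1)^{0·4·2}·(+1)^4·(+1)^0 = +1.
v=3: a=3^2·(≡1), b=3^1·(≡1) mod 3; (1|3)=+1, (1|3)=+1; (−1)^{2·1·1}·(+1)^1·(+1)^2 = +1.
|Ram(391, 714)| = 2, even; anisotropic at {7, 17}.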